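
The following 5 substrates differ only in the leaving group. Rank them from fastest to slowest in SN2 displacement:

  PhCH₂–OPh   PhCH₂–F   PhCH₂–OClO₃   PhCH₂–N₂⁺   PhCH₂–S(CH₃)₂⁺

PhCH₂–N₂⁺ > PhCH₂–OClO₃ > PhCH₂–S(CH₃)₂⁺ > PhCH₂–F > PhCH₂–OPh

With the same alkyl group throughout, only the leaving group differentiates the rates.
The more stable X⁻ (or X) is on its own — i.e. the weaker a base it is — the better a leaving group it makes.
PhCH₂–N₂⁺ loses N₂: no meaningful conjugate acid; N₂ departs as an exceptionally stable neutral molecule
PhCH₂–OClO₃ loses ClO₄⁻: pKₐ(HClO₄) ≈ -10
PhCH₂–S(CH₃)₂⁺ loses SR'₂: pKₐ(R'₂SH⁺) ≈ -7
PhCH₂–F loses F⁻: pKₐ(HF) ≈ 3.2
PhCH₂–OPh loses PhO⁻: pKₐ(C₆H₅OH (phenol)) ≈ 10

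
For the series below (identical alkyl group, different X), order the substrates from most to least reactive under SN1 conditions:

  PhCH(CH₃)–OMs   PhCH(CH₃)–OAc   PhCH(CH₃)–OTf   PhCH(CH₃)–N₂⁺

The skeletons are identical, so relative rate is governed entirely by leaving-group ability.
Rank by basicity of the departing species: weakest base leaves most easily.
PhCH(CH₃)–N₂⁺ loses N₂: no meaningful conjugate acid; N₂ departs as an exceptionally stable neutral molecule
PhCH(CH₃)–OTf loses OTf⁻: pKₐ(CF₃SO₃H (triflic acid)) ≈ -14
PhCH(CH₃)–OMs loses OMs⁻: pKₐ(CH₃SO₃H (MsOH)) ≈ -1.9
PhCH(CH₃)–OAc loses AcO⁻: pKₐ(CH₃COOH) ≈ 4.8

PhCH(CH₃)–N₂⁺ > PhCH(CH₃)–OTf > PhCH(CH₃)–OMs > PhCH(CH₃)–OAc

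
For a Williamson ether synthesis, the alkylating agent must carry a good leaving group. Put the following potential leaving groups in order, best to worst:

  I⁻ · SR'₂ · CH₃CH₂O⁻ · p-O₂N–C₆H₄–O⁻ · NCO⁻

A good leaving group is a weak base: the lower the pKₐ of its conjugate acid, the more readily it departs.
I⁻: pKₐ(HI) ≈ -10 — large, highly polarisable; very weak base
SR'₂: pKₐ(R'₂SH⁺) ≈ -7 — neutral; leaves from a sulfonium salt (R–SR'₂⁺)
NCO⁻: pKₐ(HOCN) ≈ 3.5 — resonance between N and O
p-O₂N–C₆H₄–O⁻: pKₐ(p-nitrophenol) ≈ 7.2 — nitro group delocalises the charge; the classic chromogenic LG
CH₃CH₂O⁻: pKₐ(CH₃CH₂OH) ≈ 16 — strong base; alkoxides do not leave unassisted

I⁻ > SR'₂ > NCO⁻ > p-O₂N–C₆H₄–O⁻ > CH₃CH₂O⁻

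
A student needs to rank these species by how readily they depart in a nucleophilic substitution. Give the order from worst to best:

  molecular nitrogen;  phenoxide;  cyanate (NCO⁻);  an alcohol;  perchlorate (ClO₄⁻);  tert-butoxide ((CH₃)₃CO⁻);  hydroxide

tert-butoxide ((CH₃)₃CO⁻) < hydroxide < phenoxide < cyanate (NCO⁻) < an alcohol < perchlorate (ClO₄⁻) < molecular nitrogen

The more stable X⁻ (or X) is on its own — i.e. the weaker a base it is — the better a leaving group it makes.
molecular nitrogen: no meaningful conjugate acid; N₂ departs as an exceptionally stable neutral molecule
perchlorate (ClO₄⁻): pKₐ(HClO₄) ≈ -10 — extremely weak base; rarely used for safety reasons
an alcohol: pKₐ(R'OH₂⁺) ≈ -2.4 — neutral; leaves from a protonated ether (an oxonium ion, R–O(H)R'⁺)
cyanate (NCO⁻): pKₐ(HOCN) ≈ 3.5
phenoxide: pKₐ(C₆H₅OH (phenol)) ≈ 10
hydroxide: pKₐ(H₂O) ≈ 15.7 — strong base; essentially never leaves without prior activation
tert-butoxide ((CH₃)₃CO⁻): pKₐ(t-BuOH) ≈ 18
The question asks for worst first, so the sequence is read in increasing leaving-group ability.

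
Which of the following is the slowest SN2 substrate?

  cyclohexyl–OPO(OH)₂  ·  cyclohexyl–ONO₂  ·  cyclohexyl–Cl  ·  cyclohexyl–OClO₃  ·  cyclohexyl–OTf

With the same alkyl group throughout, only the leaving group differentiates the rates.
The more stable X⁻ (or X) is on its own — i.e. the weaker a base it is — the better a leaving group it makes.
cyclohexyl–OTf loses OTf⁻: pKₐ(CF₃SO₃H (triflic acid)) ≈ -14
cyclohexyl–OClO₃ loses ClO₄⁻: pKₐ(HClO₄) ≈ -10
cyclohexyl–Cl loses Cl⁻: pKₐ(HCl) ≈ -7
cyclohexyl–ONO₂ loses NO₃⁻: pKₐ(HNO₃) ≈ -1.3
cyclohexyl–OPO(OH)₂ loses H₂PO₄⁻: pKₐ(H₃PO₄) ≈ 2.1

cyclohexyl–OPO(OH)₂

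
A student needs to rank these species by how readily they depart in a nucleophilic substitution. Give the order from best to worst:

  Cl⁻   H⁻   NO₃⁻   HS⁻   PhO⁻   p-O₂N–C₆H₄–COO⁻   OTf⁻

The more stable X⁻ (or X) is on its own — i.e. the weaker a base it is — the better a leaving group it makes.
OTf⁻: pKₐ(CF₃SO₃H (triflic acid)) ≈ -14
Cl⁻: pKₐ(HCl) ≈ -7
NO₃⁻: pKₐ(HNO₃) ≈ -1.3
p-O₂N–C₆H₄–COO⁻: pKₐ(p-nitrobenzoic acid) ≈ 3.4
HS⁻: pKₐ(H₂S) ≈ 7
PhO⁻: pKₐ(C₆H₅OH (phenol)) ≈ 10
H⁻: pKₐ(H₂) ≈ 36

OTf⁻ > Cl⁻ > NO₃⁻ > p-O₂N–C₆H₄–COO⁻ > HS⁻ > PhO⁻ > H⁻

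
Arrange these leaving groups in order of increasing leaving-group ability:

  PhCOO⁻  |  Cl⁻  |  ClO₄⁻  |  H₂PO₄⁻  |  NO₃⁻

PhCOO⁻ < H₂PO₄⁻ < NO₃⁻ < Cl⁻ < ClO₄⁻

Leaving-group ability tracks the stability of the departed species; conjugate-acid pKₐ is the usual yardstick (lower pKₐ → better LG).
ClO₄⁻: pKₐ(HClO₄) ≈ -10
Cl⁻: pKₐ(HCl) ≈ -7
NO₃⁻: pKₐ(HNO₃) ≈ -1.3
H₂PO₄⁻: pKₐ(H₃PO₄) ≈ 2.1
PhCOO⁻: pKₐ(C₆H₅COOH) ≈ 4.2
Listed from poorest to best leaving group as asked.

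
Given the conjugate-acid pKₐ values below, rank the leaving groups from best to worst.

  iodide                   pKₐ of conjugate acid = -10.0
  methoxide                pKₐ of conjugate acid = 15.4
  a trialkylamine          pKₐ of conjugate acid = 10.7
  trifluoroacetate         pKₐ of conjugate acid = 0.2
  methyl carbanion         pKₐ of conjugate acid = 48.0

Lower conjugate-acid pKₐ ⇒ weaker base ⇒ better leaving group.
Sorting by the given values: iodide (-10.0), trifluoroacetate (0.2), a trialkylamine (10.7), methoxide (15.4), methyl carbanion (48.0).

iodide > trifluoroacetate > a trialkylamine > methoxide > methyl carbanion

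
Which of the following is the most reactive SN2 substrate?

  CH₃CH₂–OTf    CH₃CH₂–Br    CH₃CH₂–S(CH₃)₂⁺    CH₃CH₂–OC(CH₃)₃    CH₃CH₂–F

The skeletons are identical, so relative rate is governed entirely by leaving-group ability.
A good leaving group is a weak base: the lower the pKₐ of its conjugate acid, the more readily it departs.
CH₃CH₂–OTf loses OTf⁻: pKₐ(CF₃SO₃H (triflic acid)) ≈ -14
CH₃CH₂–Br loses Br⁻: pKₐ(HBr) ≈ -9
CH₃CH₂–S(CH₃)₂⁺ loses SR'₂: pKₐ(R'₂SH⁺) ≈ -7
CH₃CH₂–F loses F⁻: pKₐ(HF) ≈ 3.2
CH₃CH₂–OC(CH₃)₃ loses (CH₃)₃CO⁻: pKₐ(t-BuOH) ≈ 18

CH₃CH₂–OTf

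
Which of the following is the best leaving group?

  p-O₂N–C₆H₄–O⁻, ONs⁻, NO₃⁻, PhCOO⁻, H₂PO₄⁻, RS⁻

ONs⁻

ONs⁻: pKₐ(p-O₂NC₆H₄SO₃H) ≈ -3.5
NO₃⁻: pKₐ(HNO₃) ≈ -1.3
H₂PO₄⁻: pKₐ(H₃PO₄) ≈ 2.1
PhCOO⁻: pKₐ(C₆H₅COOH) ≈ 4.2
p-O₂N–C₆H₄–O⁻: pKₐ(p-nitrophenol) ≈ 7.2
RS⁻: pKₐ(RSH (a thiol)) ≈ 10.5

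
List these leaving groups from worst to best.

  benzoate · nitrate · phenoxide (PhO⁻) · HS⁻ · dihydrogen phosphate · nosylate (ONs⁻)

Leaving-group ability tracks the stability of the departed species; conjugate-acid pKₐ is the usual yardstick (lower pKₐ → better LG).
nosylate (ONs⁻): pKₐ(p-O₂NC₆H₄SO₃H) ≈ -3.5
nitrate: pKₐ(HNO₃) ≈ -1.3 — resonance-delocalised over three oxygens
dihydrogen phosphate: pKₐ(H₃PO₄) ≈ 2.1
benzoate: pKₐ(C₆H₅COOH) ≈ 4.2
HS⁻: pKₐ(H₂S) ≈ 7 — larger and more polarisable than the oxygen analogue
phenoxide (PhO⁻): pKₐ(C₆H₅OH (phenol)) ≈ 10 — resonance into the ring helps, but still a poor LG
The question asks for worst first, so the sequence is read in increasing leaving-group ability.

phenoxide (PhO⁻) < HS⁻ < benzoate < dihydrogen phosphate < nitrate < nosylate (ONs⁻)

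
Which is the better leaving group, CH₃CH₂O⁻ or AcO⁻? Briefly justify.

AcO⁻ is the better leaving group.
pKₐ(CH₃COOH) ≈ 4.8 versus pKₐ(CH₃CH₂OH) ≈ 16: AcO⁻ is the much weaker base.
Resonance-stabilised but still a weak base.

AcO⁻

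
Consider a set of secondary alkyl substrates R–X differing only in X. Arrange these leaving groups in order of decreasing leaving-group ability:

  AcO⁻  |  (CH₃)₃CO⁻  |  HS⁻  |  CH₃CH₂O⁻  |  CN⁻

AcO⁻: pKₐ(CH₃COOH) ≈ 4.8 — resonance-stabilised but still a weak base
HS⁻: pKₐ(H₂S) ≈ 7
CN⁻: pKₐ(HCN) ≈ 9.2 — sp carbon stabilises the charge somewhat, but still a poor LG
CH₃CH₂O⁻: pKₐ(CH₃CH₂OH) ≈ 16 — strong base; alkoxides do not leave unassisted
(CH₃)₃CO⁻: pKₐ(t-BuOH) ≈ 18 — bulky, strongly basic alkoxide

AcO⁻ > HS⁻ > CN⁻ > CH₃CH₂O⁻ > (CH₃)₃CO⁻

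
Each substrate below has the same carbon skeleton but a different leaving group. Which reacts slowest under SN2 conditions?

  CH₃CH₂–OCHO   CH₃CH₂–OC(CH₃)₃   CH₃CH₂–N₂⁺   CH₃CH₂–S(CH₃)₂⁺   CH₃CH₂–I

Identical carbon frameworks mean the comparison reduces to leaving-group quality.
The more stable X⁻ (or X) is on its own — i.e. the weaker a base it is — the better a leaving group it makes.
CH₃CH₂–N₂⁺ loses N₂: no meaningful conjugate acid; N₂ departs as an exceptionally stable neutral molecule
CH₃CH₂–I loses I⁻: pKₐ(HI) ≈ -10
CH₃CH₂–S(CH₃)₂⁺ loses SR'₂: pKₐ(R'₂SH⁺) ≈ -7
CH₃CH₂–OCHO loses HCOO⁻: pKₐ(HCOOH) ≈ 3.8
CH₃CH₂–OC(CH₃)₃ loses (CH₃)₃CO⁻: pKₐ(t-BuOH) ≈ 18

CH₃CH₂–OC(CH₃)₃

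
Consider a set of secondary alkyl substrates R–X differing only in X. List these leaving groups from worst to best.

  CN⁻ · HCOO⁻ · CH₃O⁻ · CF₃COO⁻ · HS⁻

CF₃COO⁻: pKₐ(CF₃COOH) ≈ 0.2
HCOO⁻: pKₐ(HCOOH) ≈ 3.8 — resonance-stabilised carboxylate
HS⁻: pKₐ(H₂S) ≈ 7 — larger and more polarisable than the oxygen analogue
CN⁻: pKₐ(HCN) ≈ 9.2
CH₃O⁻: pKₐ(CH₃OH) ≈ 15.5
Listed from poorest to best leaving group as asked.

CH₃O⁻ < CN⁻ < HS⁻ < HCOO⁻ < CF₃COO⁻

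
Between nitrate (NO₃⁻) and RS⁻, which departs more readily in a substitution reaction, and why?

nitrate (NO₃⁻) is the better leaving group.
pKₐ(HNO₃) ≈ -1.3 versus pKₐ(RSH (a thiol)) ≈ 10.5: nitrate (NO₃⁻) is the much weaker base.
Resonance-delocalised over three oxygens.

nitrate (NO₃⁻)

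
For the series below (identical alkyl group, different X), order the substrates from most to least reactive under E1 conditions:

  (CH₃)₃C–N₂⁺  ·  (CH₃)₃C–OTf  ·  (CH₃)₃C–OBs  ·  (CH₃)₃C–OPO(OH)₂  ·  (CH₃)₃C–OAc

(CH₃)₃C–N₂⁺ > (CH₃)₃C–OTf > (CH₃)₃C–OBs > (CH₃)₃C–OPO(OH)₂ > (CH₃)₃C–OAc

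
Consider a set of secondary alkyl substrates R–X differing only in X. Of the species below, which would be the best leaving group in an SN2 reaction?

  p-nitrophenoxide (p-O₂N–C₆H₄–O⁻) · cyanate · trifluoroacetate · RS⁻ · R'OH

The more stable X⁻ (or X) is on its own — i.e. the weaker a base it is — the better a leaving group it makes.
R'OH: pKₐ(R'OH₂⁺) ≈ -2.4
trifluoroacetate: pKₐ(CF₃COOH) ≈ 0.2
cyanate: pKₐ(HOCN) ≈ 3.5
p-nitrophenoxide (p-O₂N–C₆H₄–O⁻): pKₐ(p-nitrophenol) ≈ 7.2
RS⁻: pKₐ(RSH (a thiol)) ≈ 10.5

R'OH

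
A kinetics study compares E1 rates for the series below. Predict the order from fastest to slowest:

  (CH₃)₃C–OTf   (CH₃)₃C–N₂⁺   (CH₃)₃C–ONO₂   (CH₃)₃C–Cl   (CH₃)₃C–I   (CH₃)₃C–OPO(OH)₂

(CH₃)₃C–N₂⁺ > (CH₃)₃C–OTf > (CH₃)₃C–I > (CH₃)₃C–Cl > (CH₃)₃C–ONO₂ > (CH₃)₃C–OPO(OH)₂

Identical carbon frameworks mean the comparison reduces to leaving-group quality.
Rank by basicity of the departing species: weakest base leaves most easily.
(CH₃)₃C–N₂⁺ loses N₂: no meaningful conjugate acid; N₂ departs as an exceptionally stable neutral molecule
(CH₃)₃C–OTf loses OTf⁻: pKₐ(CF₃SO₃H (triflic acid)) ≈ -14
(CH₃)₃C–I loses I⁻: pKₐ(HI) ≈ -10
(CH₃)₃C–Cl loses Cl⁻: pKₐ(HCl) ≈ -7
(CH₃)₃C–ONO₂ loses NO₃⁻: pKₐ(HNO₃) ≈ -1.3
(CH₃)₃C–OPO(OH)₂ loses H₂PO₄⁻: pKₐ(H₃PO₄) ≈ 2.1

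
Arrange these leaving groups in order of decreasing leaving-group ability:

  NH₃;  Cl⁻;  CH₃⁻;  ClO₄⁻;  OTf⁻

The more stable X⁻ (or X) is on its own — i.e. the weaker a base it is — the better a leaving group it makes.
OTf⁻: pKₐ(CF₃SO₃H (triflic acid)) ≈ -14
ClO₄⁻: pKₐ(HClO₄) ≈ -10
Cl⁻: pKₐ(HCl) ≈ -7
NH₃: pKₐ(NH₄⁺) ≈ 9.2
CH₃⁻: pKₐ(CH₄) ≈ 48

OTf⁻ > ClO₄⁻ > Cl⁻ > NH₃ > CH₃⁻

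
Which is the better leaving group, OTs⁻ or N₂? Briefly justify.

N₂ is the better leaving group.
N₂ is the ultimate leaving group — it departs as an exceptionally stable neutral molecule, whereas OTs⁻ (pKₐ(p-CH₃C₆H₄SO₃H (TsOH)) ≈ -2.8) is far more basic.

N₂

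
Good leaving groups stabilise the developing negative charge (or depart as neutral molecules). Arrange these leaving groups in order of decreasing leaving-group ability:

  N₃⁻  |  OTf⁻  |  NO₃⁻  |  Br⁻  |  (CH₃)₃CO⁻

OTf⁻ > Br⁻ > NO₃⁻ > N₃⁻ > (CH₃)₃CO⁻

A good leaving group is a weak base: the lower the pKₐ of its conjugate acid, the more readily it departs.
OTf⁻: pKₐ(CF₃SO₃H (triflic acid)) ≈ -14
Br⁻: pKₐ(HBr) ≈ -9 — weak base; good leaving group
NO₃⁻: pKₐ(HNO₃) ≈ -1.3 — resonance-delocalised over three oxygens
N₃⁻: pKₐ(HN₃) ≈ 4.7 — linear, resonance-stabilised
(CH₃)₃CO⁻: pKₐ(t-BuOH) ≈ 18 — bulky, strongly basic alkoxide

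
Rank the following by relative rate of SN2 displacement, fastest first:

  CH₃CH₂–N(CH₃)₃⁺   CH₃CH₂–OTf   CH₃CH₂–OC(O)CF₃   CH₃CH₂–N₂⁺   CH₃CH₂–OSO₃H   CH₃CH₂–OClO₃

CH₃CH₂–N₂⁺ > CH₃CH₂–OTf > CH₃CH₂–OClO₃ > CH₃CH₂–OSO₃H > CH₃CH₂–OC(O)CF₃ > CH₃CH₂–N(CH₃)₃⁺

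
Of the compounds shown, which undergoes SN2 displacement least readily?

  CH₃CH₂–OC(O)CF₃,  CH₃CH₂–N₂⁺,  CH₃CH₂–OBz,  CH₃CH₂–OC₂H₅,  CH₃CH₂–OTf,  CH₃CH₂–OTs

CH₃CH₂–OC₂H₅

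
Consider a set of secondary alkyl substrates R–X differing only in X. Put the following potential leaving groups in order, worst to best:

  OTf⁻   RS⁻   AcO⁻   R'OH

RS⁻ < AcO⁻ < R'OH < OTf⁻

OTf⁻: pKₐ(CF₃SO₃H (triflic acid)) ≈ -14
R'OH: pKₐ(R'OH₂⁺) ≈ -2.4
AcO⁻: pKₐ(CH₃COOH) ≈ 4.8
RS⁻: pKₐ(RSH (a thiol)) ≈ 10.5
The question asks for worst first, so the sequence is read in increasing leaving-group ability.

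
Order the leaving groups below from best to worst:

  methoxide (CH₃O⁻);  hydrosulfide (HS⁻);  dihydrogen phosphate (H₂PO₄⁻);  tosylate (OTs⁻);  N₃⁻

The more stable X⁻ (or X) is on its own — i.e. the weaker a base it is — the better a leaving group it makes.
tosylate (OTs⁻): pKₐ(p-CH₃C₆H₄SO₃H (TsOH)) ≈ -2.8 — resonance-delocalised arenesulfonate
dihydrogen phosphate (H₂PO₄⁻): pKₐ(H₃PO₄) ≈ 2.1 — moderate base; biological leaving group after further activation
N₃⁻: pKₐ(HN₃) ≈ 4.7
hydrosulfide (HS⁻): pKₐ(H₂S) ≈ 7
methoxide (CH₃O⁻): pKₐ(CH₃OH) ≈ 15.5

tosylate (OTs⁻) > dihydrogen phosphate (H₂PO₄⁻) > N₃⁻ > hydrosulfide (HS⁻) > methoxide (CH₃O⁻)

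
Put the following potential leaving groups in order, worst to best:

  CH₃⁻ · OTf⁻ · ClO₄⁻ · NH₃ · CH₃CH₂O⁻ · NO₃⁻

CH₃⁻ < CH₃CH₂O⁻ < NH₃ < NO₃⁻ < ClO₄⁻ < OTf⁻

Leaving-group ability tracks the stability of the departed species; conjugate-acid pKₐ is the usual yardstick (lower pKₐ → better LG).
OTf⁻: pKₐ(CF₃SO₃H (triflic acid)) ≈ -14 — charge spread over three oxygens and a CF₃ group; the premier leaving group in synthesis
ClO₄⁻: pKₐ(HClO₄) ≈ -10 — extremely weak base; rarely used for safety reasons
NO₃⁻: pKₐ(HNO₃) ≈ -1.3 — resonance-delocalised over three oxygens
NH₃: pKₐ(NH₄⁺) ≈ 9.2
CH₃CH₂O⁻: pKₐ(CH₃CH₂OH) ≈ 16
CH₃⁻: pKₐ(CH₄) ≈ 48 — unstabilised carbanion; the worst conceivable leaving group
Reversing gives the worst-to-best order requested.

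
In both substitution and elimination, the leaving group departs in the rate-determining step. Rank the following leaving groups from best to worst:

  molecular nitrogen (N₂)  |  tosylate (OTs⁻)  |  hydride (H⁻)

The more stable X⁻ (or X) is on its own — i.e. the weaker a base it is — the better a leaving group it makes.
molecular nitrogen (N₂): no meaningful conjugate acid; N₂ departs as an exceptionally stable neutral molecule
tosylate (OTs⁻): pKₐ(p-CH₃C₆H₄SO₃H (TsOH)) ≈ -2.8
hydride (H⁻): pKₐ(H₂) ≈ 36

molecular nitrogen (N₂) > tosylate (OTs⁻) > hydride (H⁻)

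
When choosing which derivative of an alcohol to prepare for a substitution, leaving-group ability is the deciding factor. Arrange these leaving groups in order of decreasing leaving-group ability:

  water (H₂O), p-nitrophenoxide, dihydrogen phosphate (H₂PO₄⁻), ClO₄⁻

ClO₄⁻ > water (H₂O) > dihydrogen phosphate (H₂PO₄⁻) > p-nitrophenoxide

A good leaving group is a weak base: the lower the pKₐ of its conjugate acid, the more readily it departs.
ClO₄⁻: pKₐ(HClO₄) ≈ -10
water (H₂O): pKₐ(H₃O⁺) ≈ -1.7
dihydrogen phosphate (H₂PO₄⁻): pKₐ(H₃PO₄) ≈ 2.1
p-nitrophenoxide: pKₐ(p-nitrophenol) ≈ 7.2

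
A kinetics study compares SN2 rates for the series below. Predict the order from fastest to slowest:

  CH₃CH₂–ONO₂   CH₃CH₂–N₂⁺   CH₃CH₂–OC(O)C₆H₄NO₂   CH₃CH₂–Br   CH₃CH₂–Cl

CH₃CH₂–N₂⁺ > CH₃CH₂–Br > CH₃CH₂–Cl > CH₃CH₂–ONO₂ > CH₃CH₂–OC(O)C₆H₄NO₂

Same R in every case — rank the leaving groups.
Rank by basicity of the departing species: weakest base leaves most easily.
CH₃CH₂–N₂⁺ loses N₂: no meaningful conjugate acid; N₂ departs as an exceptionally stable neutral molecule
CH₃CH₂–Br loses Br⁻: pKₐ(HBr) ≈ -9
CH₃CH₂–Cl loses Cl⁻: pKₐ(HCl) ≈ -7
CH₃CH₂–ONO₂ loses NO₃⁻: pKₐ(HNO₃) ≈ -1.3
CH₃CH₂–OC(O)C₆H₄NO₂ loses p-O₂N–C₆H₄–COO⁻: pKₐ(p-nitrobenzoic acid) ≈ 3.4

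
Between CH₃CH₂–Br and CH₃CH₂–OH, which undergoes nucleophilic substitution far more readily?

CH₃CH₂–Br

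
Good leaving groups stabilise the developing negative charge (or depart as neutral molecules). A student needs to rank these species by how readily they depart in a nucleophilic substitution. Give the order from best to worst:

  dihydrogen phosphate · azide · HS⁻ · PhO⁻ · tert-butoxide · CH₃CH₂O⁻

dihydrogen phosphate > azide > HS⁻ > PhO⁻ > CH₃CH₂O⁻ > tert-butoxide

A good leaving group is a weak base: the lower the pKₐ of its conjugate acid, the more readily it departs.
dihydrogen phosphate: pKₐ(H₃PO₄) ≈ 2.1
azide: pKₐ(HN₃) ≈ 4.7
HS⁻: pKₐ(H₂S) ≈ 7
PhO⁻: pKₐ(C₆H₅OH (phenol)) ≈ 10
CH₃CH₂O⁻: pKₐ(CH₃CH₂OH) ≈ 16
tert-butoxide: pKₐ(t-BuOH) ≈ 18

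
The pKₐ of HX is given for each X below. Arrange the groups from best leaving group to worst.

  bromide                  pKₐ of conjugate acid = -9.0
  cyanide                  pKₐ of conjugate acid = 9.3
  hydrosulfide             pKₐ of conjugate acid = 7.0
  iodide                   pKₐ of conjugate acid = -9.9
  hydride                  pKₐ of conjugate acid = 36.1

iodide > bromide > hydrosulfide > cyanide > hydride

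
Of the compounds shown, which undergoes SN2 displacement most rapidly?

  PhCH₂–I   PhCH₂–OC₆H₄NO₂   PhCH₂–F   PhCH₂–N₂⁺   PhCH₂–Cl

The skeletons are identical, so relative rate is governed entirely by leaving-group ability.
A good leaving group is a weak base: the lower the pKₐ of its conjugate acid, the more readily it departs.
PhCH₂–N₂⁺ loses N₂: no meaningful conjugate acid; N₂ departs as an exceptionally stable neutral molecule
PhCH₂–I loses I⁻: pKₐ(HI) ≈ -10
PhCH₂–Cl loses Cl⁻: pKₐ(HCl) ≈ -7
PhCH₂–F loses F⁻: pKₐ(HF) ≈ 3.2
PhCH₂–OC₆H₄NO₂ loses p-O₂N–C₆H₄–O⁻: pKₐ(p-nitrophenol) ≈ 7.2

PhCH₂–N₂⁺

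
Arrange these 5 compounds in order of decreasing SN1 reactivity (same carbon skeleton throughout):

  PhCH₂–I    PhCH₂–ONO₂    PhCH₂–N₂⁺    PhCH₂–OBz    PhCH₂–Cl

PhCH₂–N₂⁺ > PhCH₂–I > PhCH₂–Cl > PhCH₂–ONO₂ > PhCH₂–OBz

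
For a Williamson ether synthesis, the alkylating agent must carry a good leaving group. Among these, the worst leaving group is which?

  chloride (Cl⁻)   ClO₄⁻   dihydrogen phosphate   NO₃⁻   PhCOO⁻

PhCOO⁻

ClO₄⁻: pKₐ(HClO₄) ≈ -10
chloride (Cl⁻): pKₐ(HCl) ≈ -7
NO₃⁻: pKₐ(HNO₃) ≈ -1.3
dihydrogen phosphate: pKₐ(H₃PO₄) ≈ 2.1
PhCOO⁻: pKₐ(C₆H₅COOH) ≈ 4.2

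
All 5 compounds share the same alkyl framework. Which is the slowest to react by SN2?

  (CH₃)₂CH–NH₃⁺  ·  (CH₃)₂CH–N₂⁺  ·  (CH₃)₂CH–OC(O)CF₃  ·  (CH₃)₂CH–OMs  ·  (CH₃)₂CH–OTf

(CH₃)₂CH–NH₃⁺

With the same alkyl group throughout, only the leaving group differentiates the rates.
Leaving-group ability tracks the stability of the departed species; conjugate-acid pKₐ is the usual yardstick (lower pKₐ → better LG).
(CH₃)₂CH–N₂⁺ loses N₂: no meaningful conjugate acid; N₂ departs as an exceptionally stable neutral molecule
(CH₃)₂CH–OTf loses OTf⁻: pKₐ(CF₃SO₃H (triflic acid)) ≈ -14
(CH₃)₂CH–OMs loses OMs⁻: pKₐ(CH₃SO₃H (MsOH)) ≈ -1.9
(CH₃)₂CH–OC(O)CF₃ loses CF₃COO⁻: pKₐ(CF₃COOH) ≈ 0.2
(CH₃)₂CH–NH₃⁺ loses NH₃: pKₐ(NH₄⁺) ≈ 9.2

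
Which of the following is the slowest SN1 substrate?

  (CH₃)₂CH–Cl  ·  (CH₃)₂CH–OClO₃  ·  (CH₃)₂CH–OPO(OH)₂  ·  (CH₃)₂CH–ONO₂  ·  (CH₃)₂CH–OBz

(CH₃)₂CH–OBz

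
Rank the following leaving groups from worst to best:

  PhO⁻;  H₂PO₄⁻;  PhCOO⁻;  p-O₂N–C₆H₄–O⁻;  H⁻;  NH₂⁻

NH₂⁻ < H⁻ < PhO⁻ < p-O₂N–C₆H₄–O⁻ < PhCOO⁻ < H₂PO₄⁻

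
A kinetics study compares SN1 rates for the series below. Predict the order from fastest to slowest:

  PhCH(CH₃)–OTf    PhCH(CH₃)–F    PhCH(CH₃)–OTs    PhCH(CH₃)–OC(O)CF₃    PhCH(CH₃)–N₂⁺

PhCH(CH₃)–N₂⁺ > PhCH(CH₃)–OTf > PhCH(CH₃)–OTs > PhCH(CH₃)–OC(O)CF₃ > PhCH(CH₃)–F

The skeletons are identical, so relative rate is governed entirely by leaving-group ability.
Leaving-group ability tracks the stability of the departed species; conjugate-acid pKₐ is the usual yardstick (lower pKₐ → better LG).
PhCH(CH₃)–N₂⁺ loses N₂: no meaningful conjugate acid; N₂ departs as an exceptionally stable neutral molecule
PhCH(CH₃)–OTf loses OTf⁻: pKₐ(CF₃SO₃H (triflic acid)) ≈ -14
PhCH(CH₃)–OTs loses OTs⁻: pKₐ(p-CH₃C₆H₄SO₃H (TsOH)) ≈ -2.8
PhCH(CH₃)–OC(O)CF₃ loses CF₃COO⁻: pKₐ(CF₃COOH) ≈ 0.2
PhCH(CH₃)–F loses F⁻: pKₐ(HF) ≈ 3.2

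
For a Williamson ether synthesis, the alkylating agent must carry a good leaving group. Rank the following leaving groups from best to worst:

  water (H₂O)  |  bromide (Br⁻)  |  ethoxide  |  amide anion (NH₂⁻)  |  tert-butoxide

The more stable X⁻ (or X) is on its own — i.e. the weaker a base it is — the better a leaving group it makes.
bromide (Br⁻): pKₐ(HBr) ≈ -9
water (H₂O): pKₐ(H₃O⁺) ≈ -1.7
ethoxide: pKₐ(CH₃CH₂OH) ≈ 16
tert-butoxide: pKₐ(t-BuOH) ≈ 18
amide anion (NH₂⁻): pKₐ(NH₃) ≈ 38

bromide (Br⁻) > water (H₂O) > ethoxide > tert-butoxide > amide anion (NH₂⁻)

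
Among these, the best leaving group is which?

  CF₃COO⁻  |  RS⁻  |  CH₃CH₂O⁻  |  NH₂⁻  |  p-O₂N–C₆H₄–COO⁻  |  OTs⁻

OTs⁻

The more stable X⁻ (or X) is on its own — i.e. the weaker a base it is — the better a leaving group it makes.
OTs⁻: pKₐ(p-CH₃C₆H₄SO₃H (TsOH)) ≈ -2.8
CF₃COO⁻: pKₐ(CF₃COOH) ≈ 0.2
p-O₂N–C₆H₄–COO⁻: pKₐ(p-nitrobenzoic acid) ≈ 3.4
RS⁻: pKₐ(RSH (a thiol)) ≈ 10.5
CH₃CH₂O⁻: pKₐ(CH₃CH₂OH) ≈ 16
NH₂⁻: pKₐ(NH₃) ≈ 38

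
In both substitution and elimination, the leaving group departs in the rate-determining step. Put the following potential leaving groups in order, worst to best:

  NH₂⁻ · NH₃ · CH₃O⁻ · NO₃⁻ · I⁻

I⁻: pKₐ(HI) ≈ -10 — large, highly polarisable; very weak base
NO₃⁻: pKₐ(HNO₃) ≈ -1.3 — resonance-delocalised over three oxygens
NH₃: pKₐ(NH₄⁺) ≈ 9.2 — neutral but moderately basic; leaves from R–NH₃⁺
CH₃O⁻: pKₐ(CH₃OH) ≈ 15.5 — strong base; alkoxides do not leave unassisted
NH₂⁻: pKₐ(NH₃) ≈ 38
The question asks for worst first, so the sequence is read in increasing leaving-group ability.

NH₂⁻ < CH₃O⁻ < NH₃ < NO₃⁻ < I⁻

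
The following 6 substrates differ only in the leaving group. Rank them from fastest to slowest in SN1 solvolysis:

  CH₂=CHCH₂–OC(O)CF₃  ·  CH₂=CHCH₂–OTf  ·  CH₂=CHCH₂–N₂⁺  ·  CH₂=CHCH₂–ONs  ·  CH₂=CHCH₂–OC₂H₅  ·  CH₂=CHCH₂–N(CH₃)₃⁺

Identical carbon frameworks mean the comparison reduces to leaving-group quality.
The more stable X⁻ (or X) is on its own — i.e. the weaker a base it is — the better a leaving group it makes.
CH₂=CHCH₂–N₂⁺ loses N₂: no meaningful conjugate acid; N₂ departs as an exceptionally stable neutral molecule
CH₂=CHCH₂–OTf loses OTf⁻: pKₐ(CF₃SO₃H (triflic acid)) ≈ -14
CH₂=CHCH₂–ONs loses ONs⁻: pKₐ(p-O₂NC₆H₄SO₃H) ≈ -3.5
CH₂=CHCH₂–OC(O)CF₃ loses CF₃COO⁻: pKₐ(CF₃COOH) ≈ 0.2
CH₂=CHCH₂–N(CH₃)₃⁺ loses NR'₃: pKₐ(R'₃NH⁺) ≈ 10.7
CH₂=CHCH₂–OC₂H₅ loses CH₃CH₂O⁻: pKₐ(CH₃CH₂OH) ≈ 16

CH₂=CHCH₂–N₂⁺ > CH₂=CHCH₂–OTf > CH₂=CHCH₂–ONs > CH₂=CHCH₂–OC(O)CF₃ > CH₂=CHCH₂–N(CH₃)₃⁺ > CH₂=CHCH₂–OC₂H₅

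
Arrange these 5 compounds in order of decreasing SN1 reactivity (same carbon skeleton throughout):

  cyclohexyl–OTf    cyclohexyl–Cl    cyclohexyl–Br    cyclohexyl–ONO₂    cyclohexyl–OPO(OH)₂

With the same alkyl group throughout, only the leaving group differentiates the rates.
Leaving-group ability tracks the stability of the departed species; conjugate-acid pKₐ is the usual yardstick (lower pKₐ → better LG).
cyclohexyl–OTf loses OTf⁻: pKₐ(CF₃SO₃H (triflic acid)) ≈ -14
cyclohexyl–Br loses Br⁻: pKₐ(HBr) ≈ -9
cyclohexyl–Cl loses Cl⁻: pKₐ(HCl) ≈ -7
cyclohexyl–ONO₂ loses NO₃⁻: pKₐ(HNO₃) ≈ -1.3
cyclohexyl–OPO(OH)₂ loses H₂PO₄⁻: pKₐ(H₃PO₄) ≈ 2.1

cyclohexyl–OTf > cyclohexyl–Br > cyclohexyl–Cl > cyclohexyl–ONO₂ > cyclohexyl–OPO(OH)₂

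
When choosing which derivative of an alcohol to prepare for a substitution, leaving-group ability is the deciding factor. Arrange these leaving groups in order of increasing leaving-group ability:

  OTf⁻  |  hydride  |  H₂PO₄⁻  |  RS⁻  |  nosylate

hydride < RS⁻ < H₂PO₄⁻ < nosylate < OTf⁻

The more stable X⁻ (or X) is on its own — i.e. the weaker a base it is — the better a leaving group it makes.
OTf⁻: pKₐ(CF₃SO₃H (triflic acid)) ≈ -14
nosylate: pKₐ(p-O₂NC₆H₄SO₃H) ≈ -3.5
H₂PO₄⁻: pKₐ(H₃PO₄) ≈ 2.1
RS⁻: pKₐ(RSH (a thiol)) ≈ 10.5
hydride: pKₐ(H₂) ≈ 36
Listed from poorest to best leaving group as asked.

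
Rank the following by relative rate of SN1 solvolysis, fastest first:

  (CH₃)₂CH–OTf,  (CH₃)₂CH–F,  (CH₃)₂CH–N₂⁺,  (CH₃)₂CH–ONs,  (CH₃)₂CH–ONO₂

(CH₃)₂CH–N₂⁺ > (CH₃)₂CH–OTf > (CH₃)₂CH–ONs > (CH₃)₂CH–ONO₂ > (CH₃)₂CH–F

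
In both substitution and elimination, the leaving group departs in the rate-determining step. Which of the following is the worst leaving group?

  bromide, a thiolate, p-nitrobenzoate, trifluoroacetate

a thiolate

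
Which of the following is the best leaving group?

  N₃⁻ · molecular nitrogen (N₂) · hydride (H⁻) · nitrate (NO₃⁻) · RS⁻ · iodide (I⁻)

molecular nitrogen (N₂)

A good leaving group is a weak base: the lower the pKₐ of its conjugate acid, the more readily it departs.
molecular nitrogen (N₂): no meaningful conjugate acid; N₂ departs as an exceptionally stable neutral molecule
iodide (I⁻): pKₐ(HI) ≈ -10
nitrate (NO₃⁻): pKₐ(HNO₃) ≈ -1.3
N₃⁻: pKₐ(HN₃) ≈ 4.7
RS⁻: pKₐ(RSH (a thiol)) ≈ 10.5
hydride (H⁻): pKₐ(H₂) ≈ 36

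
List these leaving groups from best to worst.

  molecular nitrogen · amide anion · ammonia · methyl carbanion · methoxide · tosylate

molecular nitrogen: no meaningful conjugate acid; N₂ departs as an exceptionally stable neutral molecule
tosylate: pKₐ(p-CH₃C₆H₄SO₃H (TsOH)) ≈ -2.8
ammonia: pKₐ(NH₄⁺) ≈ 9.2
methoxide: pKₐ(CH₃OH) ≈ 15.5 — strong base; alkoxides do not leave unassisted
amide anion: pKₐ(NH₃) ≈ 38 — extremely strong base; never a leaving group
methyl carbanion: pKₐ(CH₄) ≈ 48 — unstabilised carbanion; the worst conceivable leaving group

molecular nitrogen > tosylate > ammonia > methoxide > amide anion > methyl carbanion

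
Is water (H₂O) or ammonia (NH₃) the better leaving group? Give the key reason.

water (H₂O)

water (H₂O) is the better leaving group.
pKₐ(H₃O⁺) ≈ -1.7 versus pKₐ(NH₄⁺) ≈ 9.2: water (H₂O) is the much weaker base.
Neutral; leaves from a protonated alcohol (R–OH₂⁺).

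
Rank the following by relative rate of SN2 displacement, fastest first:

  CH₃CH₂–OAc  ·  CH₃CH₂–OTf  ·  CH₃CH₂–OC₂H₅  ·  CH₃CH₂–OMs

With the same alkyl group throughout, only the leaving group differentiates the rates.
Rank by basicity of the departing species: weakest base leaves most easily.
CH₃CH₂–OTf loses OTf⁻: pKₐ(CF₃SO₃H (triflic acid)) ≈ -14
CH₃CH₂–OMs loses OMs⁻: pKₐ(CH₃SO₃H (MsOH)) ≈ -1.9
CH₃CH₂–OAc loses AcO⁻: pKₐ(CH₃COOH) ≈ 4.8
CH₃CH₂–OC₂H₅ loses CH₃CH₂O⁻: pKₐ(CH₃CH₂OH) ≈ 16

CH₃CH₂–OTf > CH₃CH₂–OMs > CH₃CH₂–OAc > CH₃CH₂–OC₂H₅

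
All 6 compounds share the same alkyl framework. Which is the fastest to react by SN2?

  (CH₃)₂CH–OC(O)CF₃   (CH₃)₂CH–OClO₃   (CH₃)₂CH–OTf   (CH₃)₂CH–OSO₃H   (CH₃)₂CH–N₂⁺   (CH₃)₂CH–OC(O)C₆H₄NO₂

(CH₃)₂CH–N₂⁺

The skeletons are identical, so relative rate is governed entirely by leaving-group ability.
The more stable X⁻ (or X) is on its own — i.e. the weaker a base it is — the better a leaving group it makes.
(CH₃)₂CH–N₂⁺ loses N₂: no meaningful conjugate acid; N₂ departs as an exceptionally stable neutral molecule
(CH₃)₂CH–OTf loses OTf⁻: pKₐ(CF₃SO₃H (triflic acid)) ≈ -14
(CH₃)₂CH–OClO₃ loses ClO₄⁻: pKₐ(HClO₄) ≈ -10
(CH₃)₂CH–OSO₃H loses HSO₄⁻: pKₐ(H₂SO₄) ≈ -3
(CH₃)₂CH–OC(O)CF₃ loses CF₃COO⁻: pKₐ(CF₃COOH) ≈ 0.2
(CH₃)₂CH–OC(O)C₆H₄NO₂ loses p-O₂N–C₆H₄–COO⁻: pKₐ(p-nitrobenzoic acid) ≈ 3.4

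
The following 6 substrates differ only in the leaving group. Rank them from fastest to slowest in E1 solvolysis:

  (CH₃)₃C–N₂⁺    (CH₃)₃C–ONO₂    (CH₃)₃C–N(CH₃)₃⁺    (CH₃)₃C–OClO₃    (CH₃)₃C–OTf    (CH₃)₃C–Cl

(CH₃)₃C–N₂⁺ > (CH₃)₃C–OTf > (CH₃)₃C–OClO₃ > (CH₃)₃C–Cl > (CH₃)₃C–ONO₂ > (CH₃)₃C–N(CH₃)₃⁺

Same R in every case — rank the leaving groups.
A good leaving group is a weak base: the lower the pKₐ of its conjugate acid, the more readily it departs.
(CH₃)₃C–N₂⁺ loses N₂: no meaningful conjugate acid; N₂ departs as an exceptionally stable neutral molecule
(CH₃)₃C–OTf loses OTf⁻: pKₐ(CF₃SO₃H (triflic acid)) ≈ -14
(CH₃)₃C–OClO₃ loses ClO₄⁻: pKₐ(HClO₄) ≈ -10
(CH₃)₃C–Cl loses Cl⁻: pKₐ(HCl) ≈ -7
(CH₃)₃C–ONO₂ loses NO₃⁻: pKₐ(HNO₃) ≈ -1.3
(CH₃)₃C–N(CH₃)₃⁺ loses NR'₃: pKₐ(R'₃NH⁺) ≈ 10.7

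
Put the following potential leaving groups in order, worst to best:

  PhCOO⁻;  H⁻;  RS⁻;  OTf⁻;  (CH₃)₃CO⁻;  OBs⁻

H⁻ < (CH₃)₃CO⁻ < RS⁻ < PhCOO⁻ < OBs⁻ < OTf⁻

A good leaving group is a weak base: the lower the pKₐ of its conjugate acid, the more readily it departs.
OTf⁻: pKₐ(CF₃SO₃H (triflic acid)) ≈ -14 — charge spread over three oxygens and a CF₃ group; the premier leaving group in synthesis
OBs⁻: pKₐ(p-BrC₆H₄SO₃H) ≈ -2.8
PhCOO⁻: pKₐ(C₆H₅COOH) ≈ 4.2 — aryl carboxylate
RS⁻: pKₐ(RSH (a thiol)) ≈ 10.5
(CH₃)₃CO⁻: pKₐ(t-BuOH) ≈ 18 — bulky, strongly basic alkoxide
H⁻: pKₐ(H₂) ≈ 36 — extremely strong base; leaves only in special hydride-transfer contexts
Listed from poorest to best leaving group as asked.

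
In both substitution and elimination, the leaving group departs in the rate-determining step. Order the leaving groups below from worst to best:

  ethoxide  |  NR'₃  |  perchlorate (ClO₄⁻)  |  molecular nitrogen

ethoxide < NR'₃ < perchlorate (ClO₄⁻) < molecular nitrogen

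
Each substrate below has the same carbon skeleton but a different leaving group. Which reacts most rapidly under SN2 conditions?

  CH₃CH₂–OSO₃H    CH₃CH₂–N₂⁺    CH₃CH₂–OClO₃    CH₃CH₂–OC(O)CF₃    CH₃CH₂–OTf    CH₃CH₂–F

Same R in every case — rank the leaving groups.
The more stable X⁻ (or X) is on its own — i.e. the weaker a base it is — the better a leaving group it makes.
CH₃CH₂–N₂⁺ loses N₂: no meaningful conjugate acid; N₂ departs as an exceptionally stable neutral molecule
CH₃CH₂–OTf loses OTf⁻: pKₐ(CF₃SO₃H (triflic acid)) ≈ -14
CH₃CH₂–OClO₃ loses ClO₄⁻: pKₐ(HClO₄) ≈ -10
CH₃CH₂–OSO₃H loses HSO₄⁻: pKₐ(H₂SO₄) ≈ -3
CH₃CH₂–OC(O)CF₃ loses CF₃COO⁻: pKₐ(CF₃COOH) ≈ 0.2
CH₃CH₂–F loses F⁻: pKₐ(HF) ≈ 3.2

CH₃CH₂–N₂⁺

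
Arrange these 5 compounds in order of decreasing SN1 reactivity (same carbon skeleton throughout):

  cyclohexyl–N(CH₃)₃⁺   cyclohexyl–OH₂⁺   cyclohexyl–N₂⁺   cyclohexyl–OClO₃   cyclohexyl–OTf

Same R in every case — rank the leaving groups.
Leaving-group ability tracks the stability of the departed species; conjugate-acid pKₐ is the usual yardstick (lower pKₐ → better LG).
cyclohexyl–N₂⁺ loses N₂: no meaningful conjugate acid; N₂ departs as an exceptionally stable neutral molecule
cyclohexyl–OTf loses OTf⁻: pKₐ(CF₃SO₃H (triflic acid)) ≈ -14
cyclohexyl–OClO₃ loses ClO₄⁻: pKₐ(HClO₄) ≈ -10
cyclohexyl–OH₂⁺ loses H₂O: pKₐ(H₃O⁺) ≈ -1.7
cyclohexyl–N(CH₃)₃⁺ loses NR'₃: pKₐ(R'₃NH⁺) ≈ 10.7

cyclohexyl–N₂⁺ > cyclohexyl–OTf > cyclohexyl–OClO₃ > cyclohexyl–OH₂⁺ > cyclohexyl–N(CH₃)₃⁺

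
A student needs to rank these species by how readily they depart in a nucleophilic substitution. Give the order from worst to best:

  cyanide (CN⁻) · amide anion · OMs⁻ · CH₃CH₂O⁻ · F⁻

A good leaving group is a weak base: the lower the pKₐ of its conjugate acid, the more readily it departs.
OMs⁻: pKₐ(CH₃SO₃H (MsOH)) ≈ -1.9
F⁻: pKₐ(HF) ≈ 3.2
cyanide (CN⁻): pKₐ(HCN) ≈ 9.2
CH₃CH₂O⁻: pKₐ(CH₃CH₂OH) ≈ 16
amide anion: pKₐ(NH₃) ≈ 38
Listed from poorest to best leaving group as asked.

amide anion < CH₃CH₂O⁻ < cyanide (CN⁻) < F⁻ < OMs⁻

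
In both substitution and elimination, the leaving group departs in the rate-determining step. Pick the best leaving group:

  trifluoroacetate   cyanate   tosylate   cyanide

A good leaving group is a weak base: the lower the pKₐ of its conjugate acid, the more readily it departs.
tosylate: pKₐ(p-CH₃C₆H₄SO₃H (TsOH)) ≈ -2.8
trifluoroacetate: pKₐ(CF₃COOH) ≈ 0.2
cyanate: pKₐ(HOCN) ≈ 3.5
cyanide: pKₐ(HCN) ≈ 9.2

tosylate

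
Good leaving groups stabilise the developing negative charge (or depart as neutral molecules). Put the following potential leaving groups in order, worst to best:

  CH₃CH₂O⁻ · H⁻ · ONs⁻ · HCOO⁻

H⁻ < CH₃CH₂O⁻ < HCOO⁻ < ONs⁻

The more stable X⁻ (or X) is on its own — i.e. the weaker a base it is — the better a leaving group it makes.
ONs⁻: pKₐ(p-O₂NC₆H₄SO₃H) ≈ -3.5 — p-nitro group further stabilises the sulfonate
HCOO⁻: pKₐ(HCOOH) ≈ 3.8 — resonance-stabilised carboxylate
CH₃CH₂O⁻: pKₐ(CH₃CH₂OH) ≈ 16 — strong base; alkoxides do not leave unassisted
H⁻: pKₐ(H₂) ≈ 36
Reversing gives the worst-to-best order requested.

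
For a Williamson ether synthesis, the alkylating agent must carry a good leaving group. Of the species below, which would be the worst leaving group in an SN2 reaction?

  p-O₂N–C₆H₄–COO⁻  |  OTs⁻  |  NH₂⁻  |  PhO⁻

A good leaving group is a weak base: the lower the pKₐ of its conjugate acid, the more readily it departs.
OTs⁻: pKₐ(p-CH₃C₆H₄SO₃H (TsOH)) ≈ -2.8
p-O₂N–C₆H₄–COO⁻: pKₐ(p-nitrobenzoic acid) ≈ 3.4
PhO⁻: pKₐ(C₆H₅OH (phenol)) ≈ 10
NH₂⁻: pKₐ(NH₃) ≈ 38

NH₂⁻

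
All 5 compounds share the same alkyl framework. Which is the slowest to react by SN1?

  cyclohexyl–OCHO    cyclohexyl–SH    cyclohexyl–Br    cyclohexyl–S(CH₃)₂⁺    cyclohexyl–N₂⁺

cyclohexyl–SH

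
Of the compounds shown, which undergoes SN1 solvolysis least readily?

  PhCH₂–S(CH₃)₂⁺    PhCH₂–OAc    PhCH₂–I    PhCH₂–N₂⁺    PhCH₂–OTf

With the same alkyl group throughout, only the leaving group differentiates the rates.
Rank by basicity of the departing species: weakest base leaves most easily.
PhCH₂–N₂⁺ loses N₂: no meaningful conjugate acid; N₂ departs as an exceptionally stable neutral molecule
PhCH₂–OTf loses OTf⁻: pKₐ(CF₃SO₃H (triflic acid)) ≈ -14
PhCH₂–I loses I⁻: pKₐ(HI) ≈ -10
PhCH₂–S(CH₃)₂⁺ loses SR'₂: pKₐ(R'₂SH⁺) ≈ -7
PhCH₂–OAc loses AcO⁻: pKₐ(CH₃COOH) ≈ 4.8

PhCH₂–OAc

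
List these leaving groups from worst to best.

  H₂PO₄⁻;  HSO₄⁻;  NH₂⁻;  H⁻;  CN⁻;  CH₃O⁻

HSO₄⁻: pKₐ(H₂SO₄) ≈ -3
H₂PO₄⁻: pKₐ(H₃PO₄) ≈ 2.1 — moderate base; biological leaving group after further activation
CN⁻: pKₐ(HCN) ≈ 9.2
CH₃O⁻: pKₐ(CH₃OH) ≈ 15.5 — strong base; alkoxides do not leave unassisted
H⁻: pKₐ(H₂) ≈ 36 — extremely strong base; leaves only in special hydride-transfer contexts
NH₂⁻: pKₐ(NH₃) ≈ 38
Reversing gives the worst-to-best order requested.

NH₂⁻ < H⁻ < CH₃O⁻ < CN⁻ < H₂PO₄⁻ < HSO₄⁻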